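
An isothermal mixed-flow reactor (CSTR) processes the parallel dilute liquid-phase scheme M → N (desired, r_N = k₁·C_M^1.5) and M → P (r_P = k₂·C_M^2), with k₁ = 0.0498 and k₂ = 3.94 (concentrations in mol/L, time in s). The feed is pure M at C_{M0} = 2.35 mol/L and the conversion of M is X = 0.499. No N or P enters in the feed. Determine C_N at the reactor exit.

Exit C_M = C_{M0}(1−X) = 2.35×0.501 = 1.177 mol/L.
Rates in a CSTR are evaluated at the outlet concentration: r_N = 0.0498×1.177^1.5 = 0.06362, r_P = 3.94×1.177^2 = 5.461.
Fraction of consumed M going to N: r_N/(r_N+r_P) = 0.01151.
C_N = 0.01151·C_{M0}·X = 0.01151×2.35×0.499 = 0.0135 mol/L.

0.0135 mol/L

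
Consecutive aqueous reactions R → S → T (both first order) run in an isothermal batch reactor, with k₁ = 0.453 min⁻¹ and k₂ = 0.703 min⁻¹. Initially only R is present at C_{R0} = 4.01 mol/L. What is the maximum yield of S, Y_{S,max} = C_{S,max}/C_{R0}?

0.291

Evaluating C_S at t_opt = ln(k₂/k₁)/(k₂−k₁) gives C_{S,max}/C_{R0} = (k₁/k₂)^[k₂/(k₂−k₁)].
= (0.453/0.703)^(0.703/(0.703−0.453)) = (0.6444)^(2.812) = 0.2906.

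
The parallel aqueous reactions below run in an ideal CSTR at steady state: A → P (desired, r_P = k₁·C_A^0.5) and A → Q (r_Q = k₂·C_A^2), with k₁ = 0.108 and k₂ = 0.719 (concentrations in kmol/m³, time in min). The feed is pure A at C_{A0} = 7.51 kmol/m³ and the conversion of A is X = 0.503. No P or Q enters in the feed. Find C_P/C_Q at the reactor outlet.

0.0208

Exit C_A = C_{A0}(1−X) = 7.51×0.497 = 3.732 kmol/m³.
In a CSTR the entire volume is at exit conditions, so r_P = 0.108×3.732^0.5 = 0.2087 and r_Q = 0.719×3.732^2 = 10.02.
Overall selectivity = C_P/C_Q = r_Pτ/(r_Qτ) = r_P/r_Q = 0.0208.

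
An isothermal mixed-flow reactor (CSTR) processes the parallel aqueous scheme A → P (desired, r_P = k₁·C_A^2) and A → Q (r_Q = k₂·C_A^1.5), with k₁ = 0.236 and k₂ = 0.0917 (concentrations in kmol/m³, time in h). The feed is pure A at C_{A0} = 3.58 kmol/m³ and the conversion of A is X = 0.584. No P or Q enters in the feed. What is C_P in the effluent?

Exit C_A = C_{A0}(1−X) = 3.58×0.416 = 1.489 kmol/m³.
A CSTR operates uniformly at the exit composition, giving r_P = 0.5234 and r_Q = 0.1667 (each k·C_A^n at C_A = 1.489).
Fraction of consumed A going to P: r_P/(r_P+r_Q) = 0.7585.
C_P = 0.7585·C_{A0}·X = 0.7585×3.58×0.584 = 1.59 kmol/m³.

1.59 kmol/m³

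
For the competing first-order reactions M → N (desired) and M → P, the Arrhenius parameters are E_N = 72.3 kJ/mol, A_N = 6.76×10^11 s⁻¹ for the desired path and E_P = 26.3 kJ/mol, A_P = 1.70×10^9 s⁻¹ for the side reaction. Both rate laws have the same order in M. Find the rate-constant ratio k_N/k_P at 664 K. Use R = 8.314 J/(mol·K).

0.0957

With equal orders, S_{N/P} = k_N/k_P = (A_N/A_P)·exp[(E_P−E_N)/(RT)].
(E_P−E_N)/(RT) = (26.3−72.3)×10³/(8.314×664) = -46000/5520 = -8.333.
k_N/k_P = (6.76×10^11/1.70×10^9)·exp(-8.333) = 397.6 × 2.405×10^-4 = 0.0957.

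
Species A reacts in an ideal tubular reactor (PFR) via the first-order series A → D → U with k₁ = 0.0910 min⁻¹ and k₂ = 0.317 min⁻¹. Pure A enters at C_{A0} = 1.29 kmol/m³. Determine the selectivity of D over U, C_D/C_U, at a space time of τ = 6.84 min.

Solving the coupled first-order balances gives C_D(τ) = [k₁/(k₂−k₁)]·C_{A0}·(e^(−k₁τ) − e^(−k₂τ)).
e^(−k₁τ) = e^(−0.0910×6.84) = e^(−0.6224) = 0.5366; e^(−k₂τ) = e^(−2.168) = 0.1144.
C_D = 0.0910×1.29/(0.317−0.0910) × (0.5366−0.1144) = 0.5194×0.4223 = 0.2193 kmol/m³.
C_A = C_{A0}e^(−k₁τ) = 0.6923 kmol/m³, so C_U = C_{A0}−C_A−C_D = 0.3784 kmol/m³; C_D/C_U = 0.580.

0.580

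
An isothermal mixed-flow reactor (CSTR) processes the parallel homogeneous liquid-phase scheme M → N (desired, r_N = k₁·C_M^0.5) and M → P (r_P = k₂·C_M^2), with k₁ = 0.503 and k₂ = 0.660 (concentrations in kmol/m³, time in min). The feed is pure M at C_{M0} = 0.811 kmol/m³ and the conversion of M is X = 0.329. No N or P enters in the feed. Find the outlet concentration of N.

Exit C_M = C_{M0}(1−X) = 0.811×0.671 = 0.5442 kmol/m³.
A CSTR operates uniformly at the exit composition, giving r_N = 0.3711 and r_P = 0.1954 (each k·C_M^n at C_M = 0.5442).
Fraction of consumed M going to N: r_N/(r_N+r_P) = 0.6550.
C_N = 0.6550·C_{M0}·X = 0.6550×0.811×0.329 = 0.175 kmol/m³.

0.175 kmol/m³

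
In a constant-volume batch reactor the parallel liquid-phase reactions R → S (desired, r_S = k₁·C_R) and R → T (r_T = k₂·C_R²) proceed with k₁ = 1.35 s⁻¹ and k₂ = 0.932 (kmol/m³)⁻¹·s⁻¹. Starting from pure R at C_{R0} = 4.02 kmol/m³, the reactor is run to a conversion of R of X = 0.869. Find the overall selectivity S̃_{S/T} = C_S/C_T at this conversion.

0.731

C_R = C_{R0}(1−X) = 0.5266 kmol/m³.
Along a PFR/batch, dC_S/dC_R = −r_S/(r_S+r_T) = −k₁/(k₁+k₂·C_R).
Integrating from C_{R0} to C_R: C_S = (1.35/0.932)·ln[(1.35+0.932·4.02)/(1.35+0.932·0.527)] = 1.448·ln(5.097/1.841) = 1.475 kmol/m³.
C_T = (C_{R0}−C_R)−C_S = 2.018 kmol/m³; S̃_{S/T} = 1.475/2.018 = 0.731.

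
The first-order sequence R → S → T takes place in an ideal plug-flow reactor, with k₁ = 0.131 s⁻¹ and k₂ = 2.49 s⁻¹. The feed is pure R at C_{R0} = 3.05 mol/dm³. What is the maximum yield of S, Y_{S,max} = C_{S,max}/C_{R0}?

For a first-order series the maximum intermediate yield is C_{S,max}/C_{R0} = (k₁/k₂)^[k₂/(k₂−k₁)].
= (0.131/2.49)^(2.49/(2.49−0.131)) = (0.05261)^(1.056) = 0.04467.

0.0447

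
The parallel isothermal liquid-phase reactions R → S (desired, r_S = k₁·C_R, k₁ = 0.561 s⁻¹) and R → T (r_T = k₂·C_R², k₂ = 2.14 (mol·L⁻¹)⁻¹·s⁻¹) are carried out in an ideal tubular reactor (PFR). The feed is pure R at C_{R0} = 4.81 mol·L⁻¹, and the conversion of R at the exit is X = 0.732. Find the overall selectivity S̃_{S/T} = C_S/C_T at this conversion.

C_R = C_{R0}(1−X) = 1.289 mol·L⁻¹.
Along a PFR/batch, dC_S/dC_R = −r_S/(r_S+r_T) = −k₁/(k₁+k₂·C_R).
Integrating from C_{R0} to C_R: C_S = (0.561/2.14)·ln[(0.561+2.14·4.81)/(0.561+2.14·1.29)] = 0.2621·ln(10.85/3.320) = 0.3106 mol·L⁻¹.
C_T = (C_{R0}−C_R)−C_S = 3.210 mol·L⁻¹; S̃_{S/T} = 0.3106/3.210 = 0.0967.

0.0967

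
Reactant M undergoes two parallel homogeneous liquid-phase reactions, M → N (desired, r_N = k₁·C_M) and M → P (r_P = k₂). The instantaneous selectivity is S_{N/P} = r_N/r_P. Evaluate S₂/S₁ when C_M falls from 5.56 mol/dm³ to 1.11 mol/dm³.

S_{N/P} = (k₁/k₂)·C_M, so S₂/S₁ = (C_{M,2}/C_{M,1}).
= 1.11/5.56 = 0.200.

0.200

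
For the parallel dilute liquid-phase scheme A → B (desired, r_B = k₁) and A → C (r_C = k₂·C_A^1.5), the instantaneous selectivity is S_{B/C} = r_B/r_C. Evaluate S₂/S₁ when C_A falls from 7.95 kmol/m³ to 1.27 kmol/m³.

S_{B/C} = (k₁/k₂)·C_A^-1.5, so S₂/S₁ = (C_{A,2}/C_{A,1})^-1.5.
= (1.27/7.95)^(-1.5) = (0.1597)^(-1.5) = 15.7.

15.7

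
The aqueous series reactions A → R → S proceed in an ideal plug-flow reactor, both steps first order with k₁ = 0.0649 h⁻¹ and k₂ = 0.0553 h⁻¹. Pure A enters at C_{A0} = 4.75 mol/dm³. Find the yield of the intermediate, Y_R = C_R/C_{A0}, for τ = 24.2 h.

0.368

The intermediate concentration in a first-order A→B→C sequence is C_R = k₁C_{A0}(e^(−k₁τ) − e^(−k₂τ))/(k₂−k₁).
e^(−k₁τ) = e^(−0.0649×24.2) = e^(−1.571) = 0.2079; e^(−k₂τ) = e^(−1.338) = 0.2623.
C_R = 0.0649×4.75/(0.0553−0.0649) × (0.2079−0.2623) = (-32.11)×(-0.05438) = 1.746 mol/dm³.
Y_R = C_R/C_{A0} = 1.746/4.75 = 0.368.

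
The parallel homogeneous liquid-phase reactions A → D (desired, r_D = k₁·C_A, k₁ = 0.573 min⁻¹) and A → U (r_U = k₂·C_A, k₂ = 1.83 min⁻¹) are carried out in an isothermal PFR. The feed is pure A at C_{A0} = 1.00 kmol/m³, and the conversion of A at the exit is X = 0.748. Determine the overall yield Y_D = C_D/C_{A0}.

C_A = C_{A0}(1−X) = 0.2520 kmol/m³.
Both paths are first order in A, so the instantaneous fraction to D is constant: dC_D/d(−C_A) = k₁/(k₁+k₂) = 0.2385.
C_D = 0.2385·(C_{A0}−C_A) = 0.2385×0.7480 = 0.178 kmol/m³.
Y_D = C_D/C_{A0} = 0.1784/1.00 = 0.178.

0.178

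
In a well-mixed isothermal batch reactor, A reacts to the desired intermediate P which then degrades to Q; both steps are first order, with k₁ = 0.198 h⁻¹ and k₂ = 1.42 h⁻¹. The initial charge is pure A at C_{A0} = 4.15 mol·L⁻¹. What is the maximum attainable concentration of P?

Evaluating C_P at t_opt = ln(k₂/k₁)/(k₂−k₁) gives C_{P,max}/C_{A0} = (k₁/k₂)^[k₂/(k₂−k₁)].
= (0.198/1.42)^(1.42/(1.42−0.198)) = (0.1394)^(1.162) = 0.1013.
C_{P,max} = 0.1013×4.15 = 0.421 mol·L⁻¹.

0.421 mol·L⁻¹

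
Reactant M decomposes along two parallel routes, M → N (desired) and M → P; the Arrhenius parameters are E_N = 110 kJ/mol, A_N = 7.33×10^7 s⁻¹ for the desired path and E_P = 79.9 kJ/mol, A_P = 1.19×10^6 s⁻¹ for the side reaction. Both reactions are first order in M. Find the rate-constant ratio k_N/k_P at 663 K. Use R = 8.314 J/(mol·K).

0.262

k_N/k_P = (A_N/A_P)·exp[−(E_N−E_P)/(RT)] = (A_N/A_P)·exp[(E_P−E_N)/(RT)].
(E_P−E_N)/(RT) = (79.9−110)×10³/(8.314×663) = -30100/5512 = -5.461.
k_N/k_P = (7.33×10^7/1.19×10^6)·exp(-5.461) = 61.60 × 0.004251 = 0.262.
Since E_N > E_P, raising the temperature improves selectivity toward N.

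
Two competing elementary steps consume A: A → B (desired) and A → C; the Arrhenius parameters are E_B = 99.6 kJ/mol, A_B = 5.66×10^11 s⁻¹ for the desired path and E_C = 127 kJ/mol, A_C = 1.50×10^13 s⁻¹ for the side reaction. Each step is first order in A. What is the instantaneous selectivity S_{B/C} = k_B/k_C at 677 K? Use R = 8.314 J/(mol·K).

4.91

k_B/k_C = (A_B/A_C)·exp[−(E_B−E_C)/(RT)] = (A_B/A_C)·exp[(E_C−E_B)/(RT)].
(E_C−E_B)/(RT) = (127−99.6)×10³/(8.314×677) = 27400/5629 = 4.868.
k_B/k_C = (5.66×10^11/1.50×10^13)·exp(4.868) = 0.03773 × 130.1 = 4.91.
Since E_B < E_C, lowering the temperature improves selectivity toward B.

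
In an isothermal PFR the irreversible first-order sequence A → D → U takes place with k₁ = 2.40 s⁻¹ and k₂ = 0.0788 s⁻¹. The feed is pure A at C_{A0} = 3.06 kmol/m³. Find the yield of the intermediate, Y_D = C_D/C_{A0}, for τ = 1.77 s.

0.885

The intermediate concentration in a first-order A→B→C sequence is C_D = k₁C_{A0}(e^(−k₁τ) − e^(−k₂τ))/(k₂−k₁).
e^(−k₁τ) = e^(−2.40×1.77) = e^(−4.248) = 0.01429; e^(−k₂τ) = e^(−0.1395) = 0.8698.
C_D = 2.40×3.06/(0.0788−2.40) × (0.01429−0.8698) = (-3.164)×(-0.8555) = 2.707 kmol/m³.
Y_D = C_D/C_{A0} = 2.707/3.06 = 0.885.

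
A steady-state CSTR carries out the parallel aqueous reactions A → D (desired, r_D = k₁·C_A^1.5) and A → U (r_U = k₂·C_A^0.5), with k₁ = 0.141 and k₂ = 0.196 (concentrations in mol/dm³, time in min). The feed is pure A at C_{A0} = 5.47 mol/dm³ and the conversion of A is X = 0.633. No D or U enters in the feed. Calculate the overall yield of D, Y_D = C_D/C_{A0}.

Exit C_A = C_{A0}(1−X) = 5.47×0.367 = 2.007 mol/dm³.
A CSTR operates uniformly at the exit composition, giving r_D = 0.4011 and r_U = 0.2777 (each k·C_A^n at C_A = 2.007).
Fraction of consumed A going to D: r_D/(r_D+r_U) = 0.5909.
C_D = 0.5909·C_{A0}·X = 0.5909×5.47×0.633 = 2.05 mol/dm³; Y_D = C_D/C_{A0} = 0.374.

0.374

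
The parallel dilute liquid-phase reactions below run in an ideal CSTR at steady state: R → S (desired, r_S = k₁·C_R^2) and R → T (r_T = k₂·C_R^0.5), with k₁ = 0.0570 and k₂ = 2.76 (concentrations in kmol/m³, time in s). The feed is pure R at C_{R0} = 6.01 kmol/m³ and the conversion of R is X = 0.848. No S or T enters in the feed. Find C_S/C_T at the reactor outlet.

Exit C_R = C_{R0}(1−X) = 6.01×0.152 = 0.9135 kmol/m³.
A CSTR operates uniformly at the exit composition, giving r_S = 0.04757 and r_T = 2.638 (each k·C_R^n at C_R = 0.9135).
Overall selectivity = C_S/C_T = r_Sτ/(r_Tτ) = r_S/r_T = 0.0180.

0.0180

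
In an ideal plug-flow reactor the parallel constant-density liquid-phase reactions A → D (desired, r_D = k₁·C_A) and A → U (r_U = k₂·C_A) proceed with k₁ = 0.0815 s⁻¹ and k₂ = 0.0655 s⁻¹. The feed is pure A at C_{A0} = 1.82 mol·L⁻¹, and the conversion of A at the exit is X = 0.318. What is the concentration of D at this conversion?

C_A = C_{A0}(1−X) = 1.241 mol·L⁻¹.
Both paths are first order in A, so the instantaneous fraction to D is constant: dC_D/d(−C_A) = k₁/(k₁+k₂) = 0.5544.
C_D = 0.5544·(C_{A0}−C_A) = 0.5544×0.5788 = 0.321 mol·L⁻¹.

0.321 mol·L⁻¹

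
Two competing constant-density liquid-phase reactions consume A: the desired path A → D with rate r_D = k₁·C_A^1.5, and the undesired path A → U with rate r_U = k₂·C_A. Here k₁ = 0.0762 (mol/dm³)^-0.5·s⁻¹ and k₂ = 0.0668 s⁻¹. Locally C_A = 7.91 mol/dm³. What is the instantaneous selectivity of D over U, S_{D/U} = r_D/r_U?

3.21

S_{D/U} = r_D/r_U = (k₁·C_A^1.5)/(k₂·C_A) = (k₁/k₂)·C_A^0.5.
= (0.0762×7.910^1.5) / (0.0668×7.910) = 1.695/0.5284 = 3.21.
Since the desired path is higher order in A, keeping C_A high (PFR or concentrated feed) favours D.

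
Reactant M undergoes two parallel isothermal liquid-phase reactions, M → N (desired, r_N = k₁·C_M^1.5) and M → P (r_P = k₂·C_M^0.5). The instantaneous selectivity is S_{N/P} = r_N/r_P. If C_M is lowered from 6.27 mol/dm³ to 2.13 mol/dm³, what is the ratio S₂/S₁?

S_{N/P} = (k₁/k₂)·C_M, so S₂/S₁ = (C_{M,2}/C_{M,1}).
= 2.13/6.27 = 0.340.
Selectivity toward N falls as C_M falls — high-concentration operation is favoured.

0.340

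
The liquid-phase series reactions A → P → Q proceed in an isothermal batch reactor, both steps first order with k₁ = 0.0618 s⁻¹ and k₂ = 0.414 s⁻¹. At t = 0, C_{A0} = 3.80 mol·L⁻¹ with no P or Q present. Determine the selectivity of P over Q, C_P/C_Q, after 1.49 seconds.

The intermediate concentration in a first-order A→B→C sequence is C_P = k₁C_{A0}(e^(−k₁t) − e^(−k₂t))/(k₂−k₁).
e^(−k₁t) = e^(−0.0618×1.49) = e^(−0.09208) = 0.9120; e^(−k₂t) = e^(−0.6169) = 0.5396.
C_P = 0.0618×3.80/(0.414−0.0618) × (0.9120−0.5396) = 0.6668×0.3724 = 0.2483 mol·L⁻¹.
C_A = C_{A0}e^(−k₁t) = 3.466 mol·L⁻¹, so C_Q = C_{A0}−C_A−C_P = 0.08598 mol·L⁻¹; C_P/C_Q = 2.89.

2.89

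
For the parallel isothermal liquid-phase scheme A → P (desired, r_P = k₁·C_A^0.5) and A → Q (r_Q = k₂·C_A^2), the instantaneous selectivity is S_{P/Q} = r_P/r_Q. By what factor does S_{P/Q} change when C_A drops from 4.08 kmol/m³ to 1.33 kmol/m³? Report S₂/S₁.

S_{P/Q} = (k₁/k₂)·C_A^-1.5, so S₂/S₁ = (C_{A,2}/C_{A,1})^-1.5.
= (1.33/4.08)^(-1.5) = (0.3260)^(-1.5) = 5.37.

5.37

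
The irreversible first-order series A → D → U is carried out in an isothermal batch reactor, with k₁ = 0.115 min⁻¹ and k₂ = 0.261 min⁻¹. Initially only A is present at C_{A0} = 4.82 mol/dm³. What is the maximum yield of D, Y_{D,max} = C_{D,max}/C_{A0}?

0.231

Evaluating C_D at t_opt = ln(k₂/k₁)/(k₂−k₁) gives C_{D,max}/C_{A0} = (k₁/k₂)^[k₂/(k₂−k₁)].
= (0.115/0.261)^(0.261/(0.261−0.115)) = (0.4406)^(1.788) = 0.2310.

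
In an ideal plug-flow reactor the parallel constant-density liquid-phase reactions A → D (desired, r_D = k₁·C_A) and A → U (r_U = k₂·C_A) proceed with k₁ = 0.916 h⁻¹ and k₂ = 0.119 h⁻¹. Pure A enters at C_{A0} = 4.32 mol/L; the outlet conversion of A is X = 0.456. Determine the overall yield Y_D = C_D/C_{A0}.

C_A = C_{A0}(1−X) = 2.350 mol/L.
Both paths are first order in A, so the instantaneous fraction to D is constant: dC_D/d(−C_A) = k₁/(k₁+k₂) = 0.8850.
C_D = 0.8850·(C_{A0}−C_A) = 0.8850×1.970 = 1.74 mol/L.
Y_D = C_D/C_{A0} = 1.743/4.32 = 0.404.

0.404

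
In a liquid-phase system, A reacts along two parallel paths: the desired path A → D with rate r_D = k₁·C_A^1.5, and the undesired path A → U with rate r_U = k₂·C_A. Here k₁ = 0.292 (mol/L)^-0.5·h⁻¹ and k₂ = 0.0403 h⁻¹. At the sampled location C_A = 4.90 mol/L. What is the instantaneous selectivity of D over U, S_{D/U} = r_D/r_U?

16.0

S_{D/U} = r_D/r_U = (k₁·C_A^1.5)/(k₂·C_A) = (k₁/k₂)·C_A^0.5.
= (0.292×4.900^1.5) / (0.0403×4.900) = 3.167/0.1975 = 16.0.
Since the desired path is higher order in A, keeping C_A high (PFR or concentrated feed) favours D.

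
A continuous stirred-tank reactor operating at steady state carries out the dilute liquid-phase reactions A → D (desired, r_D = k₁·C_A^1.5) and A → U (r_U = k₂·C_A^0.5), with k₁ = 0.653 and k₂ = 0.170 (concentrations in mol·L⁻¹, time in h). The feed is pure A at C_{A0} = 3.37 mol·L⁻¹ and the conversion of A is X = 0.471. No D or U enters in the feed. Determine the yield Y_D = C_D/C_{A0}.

0.411

Exit C_A = C_{A0}(1−X) = 3.37×0.529 = 1.783 mol·L⁻¹.
In a CSTR the entire volume is at exit conditions, so r_D = 0.653×1.783^1.5 = 1.554 and r_U = 0.170×1.783^0.5 = 0.2270.
Fraction of consumed A going to D: r_D/(r_D+r_U) = 0.8726.
C_D = 0.8726·C_{A0}·X = 0.8726×3.37×0.471 = 1.39 mol·L⁻¹; Y_D = C_D/C_{A0} = 0.411.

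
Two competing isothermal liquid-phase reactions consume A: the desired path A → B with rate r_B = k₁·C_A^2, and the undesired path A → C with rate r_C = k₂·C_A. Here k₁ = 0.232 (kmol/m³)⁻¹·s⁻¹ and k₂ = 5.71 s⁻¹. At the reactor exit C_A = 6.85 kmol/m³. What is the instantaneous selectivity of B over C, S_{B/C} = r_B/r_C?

S_{B/C} = r_B/r_C = (k₁·C_A^2)/(k₂·C_A) = (k₁/k₂)·C_A.
= (0.232×6.850^2) / (5.71×6.850) = 10.89/39.11 = 0.278.
Since the desired path is higher order in A, keeping C_A high (PFR or concentrated feed) favours B.

0.278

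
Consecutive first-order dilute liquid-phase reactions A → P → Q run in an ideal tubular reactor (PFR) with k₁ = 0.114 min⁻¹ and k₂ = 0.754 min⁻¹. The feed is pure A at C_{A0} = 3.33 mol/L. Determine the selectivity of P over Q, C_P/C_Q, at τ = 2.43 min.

The intermediate concentration in a first-order A→B→C sequence is C_P = k₁C_{A0}(e^(−k₁τ) − e^(−k₂τ))/(k₂−k₁).
e^(−k₁τ) = e^(−0.114×2.43) = e^(−0.2770) = 0.7580; e^(−k₂τ) = e^(−1.832) = 0.1601.
C_P = 0.114×3.33/(0.754−0.114) × (0.7580−0.1601) = 0.5932×0.5980 = 0.3547 mol/L.
C_A = C_{A0}e^(−k₁τ) = 2.524 mol/L, so C_Q = C_{A0}−C_A−C_P = 0.4510 mol/L; C_P/C_Q = 0.786.

0.786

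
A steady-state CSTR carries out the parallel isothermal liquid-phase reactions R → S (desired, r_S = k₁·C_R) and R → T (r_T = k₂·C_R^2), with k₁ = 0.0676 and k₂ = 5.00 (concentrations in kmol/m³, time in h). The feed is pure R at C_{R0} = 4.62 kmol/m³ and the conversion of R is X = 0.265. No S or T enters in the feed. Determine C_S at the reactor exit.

0.00486 kmol/m³

Exit C_R = C_{R0}(1−X) = 4.62×0.735 = 3.396 kmol/m³.
In a CSTR the entire volume is at exit conditions, so r_S = 0.0676×3.396 = 0.2295 and r_T = 5.00×3.396^2 = 57.65.
Fraction of consumed R going to S: r_S/(r_S+r_T) = 0.003966.
C_S = 0.003966·C_{R0}·X = 0.003966×4.62×0.265 = 0.00486 kmol/m³.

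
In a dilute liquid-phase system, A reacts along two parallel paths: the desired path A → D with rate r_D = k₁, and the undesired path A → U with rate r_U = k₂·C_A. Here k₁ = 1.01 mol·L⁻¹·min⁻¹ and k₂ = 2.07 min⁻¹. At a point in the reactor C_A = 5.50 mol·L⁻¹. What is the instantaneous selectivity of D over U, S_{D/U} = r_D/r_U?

S_{D/U} = r_D/r_U = (k₁)/(k₂·C_A) = (k₁/k₂)·C_A⁻¹.
= (1.01) / (2.07×5.500) = 1.010/11.38 = 0.0887.
The undesired path is higher order in A, so low C_A (CSTR or dilute feed) favours D.

0.0887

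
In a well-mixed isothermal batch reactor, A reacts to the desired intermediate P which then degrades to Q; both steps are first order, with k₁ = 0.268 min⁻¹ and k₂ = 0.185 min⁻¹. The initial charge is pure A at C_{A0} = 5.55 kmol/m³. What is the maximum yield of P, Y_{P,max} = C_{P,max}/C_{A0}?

For a first-order series the maximum intermediate yield is C_{P,max}/C_{A0} = (k₁/k₂)^[k₂/(k₂−k₁)].
= (0.268/0.185)^(0.185/(0.185−0.268)) = (1.449)^(-2.229) = 0.4378.

0.438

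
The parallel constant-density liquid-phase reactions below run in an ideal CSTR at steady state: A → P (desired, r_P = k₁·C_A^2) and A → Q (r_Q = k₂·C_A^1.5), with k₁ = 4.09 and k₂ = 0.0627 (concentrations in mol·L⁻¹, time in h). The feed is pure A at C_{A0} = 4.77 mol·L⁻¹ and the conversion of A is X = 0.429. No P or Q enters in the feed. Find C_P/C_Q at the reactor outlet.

108

Exit C_A = C_{A0}(1−X) = 4.77×0.571 = 2.724 mol·L⁻¹.
A CSTR operates uniformly at the exit composition, giving r_P = 30.34 and r_Q = 0.2818 (each k·C_A^n at C_A = 2.724).
Overall selectivity = C_P/C_Q = r_Pτ/(r_Qτ) = r_P/r_Q = 108.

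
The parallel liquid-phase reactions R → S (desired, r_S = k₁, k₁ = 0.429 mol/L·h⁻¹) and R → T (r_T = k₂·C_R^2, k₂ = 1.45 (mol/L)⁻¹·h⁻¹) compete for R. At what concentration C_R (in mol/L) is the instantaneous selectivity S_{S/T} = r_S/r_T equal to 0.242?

S_{S/T} = (k₁/k₂)·C_R^-2 ⇒ C_R = (S·k₂/k₁)^(-0.5).
= (0.242×1.45/0.429)^(-0.5) = (0.8179)^(-0.5) = 1.11 mol/L.

1.11 mol/L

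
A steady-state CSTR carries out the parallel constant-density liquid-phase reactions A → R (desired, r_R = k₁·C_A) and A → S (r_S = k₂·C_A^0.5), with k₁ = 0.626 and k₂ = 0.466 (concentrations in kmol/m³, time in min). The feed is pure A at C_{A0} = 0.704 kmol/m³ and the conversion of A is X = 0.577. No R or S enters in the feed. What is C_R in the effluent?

0.172 kmol/m³

Exit C_A = C_{A0}(1−X) = 0.704×0.423 = 0.2978 kmol/m³.
In a CSTR the entire volume is at exit conditions, so r_R = 0.626×0.2978 = 0.1864 and r_S = 0.466×0.2978^0.5 = 0.2543.
Fraction of consumed A going to R: r_R/(r_R+r_S) = 0.4230.
C_R = 0.4230·C_{A0}·X = 0.4230×0.704×0.577 = 0.172 kmol/m³.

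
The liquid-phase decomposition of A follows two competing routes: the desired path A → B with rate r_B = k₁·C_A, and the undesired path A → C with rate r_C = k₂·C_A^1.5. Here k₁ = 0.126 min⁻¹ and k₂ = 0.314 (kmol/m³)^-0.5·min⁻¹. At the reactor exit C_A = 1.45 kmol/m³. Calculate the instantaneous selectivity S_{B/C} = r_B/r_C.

0.333

S_{B/C} = r_B/r_C = (k₁·C_A)/(k₂·C_A^1.5) = (k₁/k₂)·C_A^-0.5.
= (0.126×1.450) / (0.314×1.450^1.5) = 0.1827/0.5483 = 0.333.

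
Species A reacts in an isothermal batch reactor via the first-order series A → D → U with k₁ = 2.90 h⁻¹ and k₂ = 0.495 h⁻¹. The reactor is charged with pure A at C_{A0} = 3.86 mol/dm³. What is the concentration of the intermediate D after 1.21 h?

For first-order series with pure A initially, C_D(t) = k₁C_{A0}/(k₂−k₁)·(e^(−k₁t) − e^(−k₂t)).
e^(−k₁t) = e^(−2.90×1.21) = e^(−3.509) = 0.02993; e^(−k₂t) = e^(−0.5989) = 0.5494.
C_D = 2.90×3.86/(0.495−2.90) × (0.02993−0.5494) = (-4.654)×(-0.5195) = 2.418 mol/dm³.

2.42 mol/dm³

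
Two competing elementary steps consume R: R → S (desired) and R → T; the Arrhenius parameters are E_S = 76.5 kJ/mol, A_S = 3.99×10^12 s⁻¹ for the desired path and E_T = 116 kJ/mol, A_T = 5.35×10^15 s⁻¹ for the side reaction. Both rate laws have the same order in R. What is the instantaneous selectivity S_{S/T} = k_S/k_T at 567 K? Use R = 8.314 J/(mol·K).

k_S/k_T = (A_S/A_T)·exp[−(E_S−E_T)/(RT)] = (A_S/A_T)·exp[(E_T−E_S)/(RT)].
(E_T−E_S)/(RT) = (116−76.5)×10³/(8.314×567) = 39500/4714 = 8.379.
k_S/k_T = (3.99×10^12/5.35×10^15)·exp(8.379) = 7.458×10^-4 × 4356 = 3.25.

3.25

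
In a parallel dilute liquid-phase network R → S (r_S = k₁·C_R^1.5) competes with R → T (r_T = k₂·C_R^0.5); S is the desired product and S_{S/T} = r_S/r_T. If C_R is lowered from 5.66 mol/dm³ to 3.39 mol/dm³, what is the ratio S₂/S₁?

0.599

S_{S/T} = (k₁/k₂)·C_R, so S₂/S₁ = (C_{R,2}/C_{R,1}).
= 3.39/5.66 = 0.599.
Selectivity toward S falls as C_R falls — high-concentration operation is favoured.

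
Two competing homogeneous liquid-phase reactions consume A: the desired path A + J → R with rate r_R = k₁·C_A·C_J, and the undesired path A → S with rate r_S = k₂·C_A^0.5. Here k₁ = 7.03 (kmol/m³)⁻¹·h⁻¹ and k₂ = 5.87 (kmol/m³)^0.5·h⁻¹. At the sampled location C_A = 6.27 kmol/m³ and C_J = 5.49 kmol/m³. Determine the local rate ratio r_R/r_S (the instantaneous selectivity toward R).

S_{R/S} = r_R/r_S = (k₁·C_A·C_J)/(k₂·C_A^0.5) = (k₁/k₂)·C_A^0.5·C_J.
= (7.03×6.270×5.490) / (5.87×6.270^0.5) = 242.0/14.70 = 16.5.

16.5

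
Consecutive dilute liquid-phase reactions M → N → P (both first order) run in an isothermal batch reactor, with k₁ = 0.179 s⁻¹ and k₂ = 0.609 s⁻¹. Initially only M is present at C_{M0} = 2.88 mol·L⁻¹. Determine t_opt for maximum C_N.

2.85 s

The intermediate peaks when r₁ = r₂, i.e. k₁e^(−k₁t) = k₂e^(−k₂t), giving t_opt = ln(k₂/k₁)/(k₂−k₁).
= ln(0.609/0.179)/(0.609−0.179) = ln(3.402)/0.4300 = 1.224/0.4300 = 2.85 s.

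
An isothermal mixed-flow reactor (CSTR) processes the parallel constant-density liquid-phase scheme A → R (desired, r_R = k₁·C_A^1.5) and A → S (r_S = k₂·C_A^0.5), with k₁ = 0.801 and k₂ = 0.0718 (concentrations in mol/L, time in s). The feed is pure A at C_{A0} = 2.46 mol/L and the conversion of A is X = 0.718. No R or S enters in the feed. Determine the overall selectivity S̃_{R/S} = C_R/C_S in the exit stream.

Exit C_A = C_{A0}(1−X) = 2.46×0.282 = 0.6937 mol/L.
In a CSTR the entire volume is at exit conditions, so r_R = 0.801×0.6937^1.5 = 0.4628 and r_S = 0.0718×0.6937^0.5 = 0.05980.
Overall selectivity = C_R/C_S = r_Rτ/(r_Sτ) = r_R/r_S = 7.74.

7.74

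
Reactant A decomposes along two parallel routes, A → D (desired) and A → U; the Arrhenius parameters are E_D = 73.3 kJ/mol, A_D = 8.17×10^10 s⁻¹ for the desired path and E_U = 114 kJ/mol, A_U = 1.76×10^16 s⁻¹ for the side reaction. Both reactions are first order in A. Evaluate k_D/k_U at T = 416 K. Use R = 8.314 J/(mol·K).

With equal orders, S_{D/U} = k_D/k_U = (A_D/A_U)·exp[(E_U−E_D)/(RT)].
(E_U−E_D)/(RT) = (114−73.3)×10³/(8.314×416) = 40700/3459 = 11.77.
k_D/k_U = (8.17×10^10/1.76×10^16)·exp(11.77) = 4.642×10^-6 × 1.290×10^5 = 0.599.

0.599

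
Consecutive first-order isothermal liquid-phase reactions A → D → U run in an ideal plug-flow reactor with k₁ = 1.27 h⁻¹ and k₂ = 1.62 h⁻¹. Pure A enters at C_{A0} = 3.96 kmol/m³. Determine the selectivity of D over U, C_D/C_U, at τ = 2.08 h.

0.168

For first-order series with pure A initially, C_D(τ) = k₁C_{A0}/(k₂−k₁)·(e^(−k₁τ) − e^(−k₂τ)).
e^(−k₁τ) = e^(−1.27×2.08) = e^(−2.642) = 0.07125; e^(−k₂τ) = e^(−3.370) = 0.03440.
C_D = 1.27×3.96/(1.62−1.27) × (0.07125−0.03440) = 14.37×0.03684 = 0.5294 kmol/m³.
C_A = C_{A0}e^(−k₁τ) = 0.2821 kmol/m³, so C_U = C_{A0}−C_A−C_D = 3.148 kmol/m³; C_D/C_U = 0.168.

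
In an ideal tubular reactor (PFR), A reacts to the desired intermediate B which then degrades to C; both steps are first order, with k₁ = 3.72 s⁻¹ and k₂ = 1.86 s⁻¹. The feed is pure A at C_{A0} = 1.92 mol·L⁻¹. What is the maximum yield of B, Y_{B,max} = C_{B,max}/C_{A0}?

At the optimum, C_{B,max}/C_{A0} = (k₁/k₂)^[k₂/(k₂−k₁)].
= (3.72/1.86)^(1.86/(1.86−3.72)) = (2.000)^(-1.000) = 0.5000.

0.500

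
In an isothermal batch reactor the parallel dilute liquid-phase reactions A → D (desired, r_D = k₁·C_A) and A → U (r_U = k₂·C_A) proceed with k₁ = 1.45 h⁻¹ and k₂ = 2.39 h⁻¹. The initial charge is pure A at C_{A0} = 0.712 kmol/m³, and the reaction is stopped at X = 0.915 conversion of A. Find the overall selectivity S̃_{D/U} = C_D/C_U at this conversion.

C_A = C_{A0}(1−X) = 0.06052 kmol/m³.
Both paths are first order in A, so the instantaneous fraction to D is constant: dC_D/d(−C_A) = k₁/(k₁+k₂) = 0.3776.
C_D = 0.3776·(C_{A0}−C_A) = 0.3776×0.6515 = 0.246 kmol/m³.
C_U = (C_{A0}−C_A)−C_D = 0.4055 kmol/m³; S̃_{D/U} = 0.2460/0.4055 = 0.607.

0.607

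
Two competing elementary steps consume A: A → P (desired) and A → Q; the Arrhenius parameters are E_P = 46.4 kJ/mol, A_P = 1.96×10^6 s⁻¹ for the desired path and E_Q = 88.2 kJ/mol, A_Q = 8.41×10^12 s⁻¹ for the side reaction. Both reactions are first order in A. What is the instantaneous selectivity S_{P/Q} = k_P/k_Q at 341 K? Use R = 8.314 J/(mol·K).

0.590

Since both paths have the same order in A, the concentration cancels and S_{P/Q} = k_P/k_Q = (A_P/A_Q)·exp[(E_Q−E_P)/(RT)].
(E_Q−E_P)/(RT) = (88.2−46.4)×10³/(8.314×341) = 41800/2835 = 14.74.
k_P/k_Q = (1.96×10^6/8.41×10^12)·exp(14.74) = 2.331×10^-7 × 2.530×10^6 = 0.590.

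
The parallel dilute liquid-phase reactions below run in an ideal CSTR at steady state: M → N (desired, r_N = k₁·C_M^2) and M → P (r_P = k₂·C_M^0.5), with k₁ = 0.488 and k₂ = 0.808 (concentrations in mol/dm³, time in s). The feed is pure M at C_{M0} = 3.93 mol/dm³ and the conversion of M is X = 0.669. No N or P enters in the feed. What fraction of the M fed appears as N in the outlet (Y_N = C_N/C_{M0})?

Exit C_M = C_{M0}(1−X) = 3.93×0.331 = 1.301 mol/dm³.
In a CSTR the entire volume is at exit conditions, so r_N = 0.488×1.301^2 = 0.8258 and r_P = 0.808×1.301^0.5 = 0.9216.
Fraction of consumed M going to N: r_N/(r_N+r_P) = 0.4726.
C_N = 0.4726·C_{M0}·X = 0.4726×3.93×0.669 = 1.24 mol/dm³; Y_N = C_N/C_{M0} = 0.316.

0.316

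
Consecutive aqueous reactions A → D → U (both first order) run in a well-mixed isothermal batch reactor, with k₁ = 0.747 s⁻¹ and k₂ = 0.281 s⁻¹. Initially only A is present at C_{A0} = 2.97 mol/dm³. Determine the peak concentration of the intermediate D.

For a first-order series the maximum intermediate yield is C_{D,max}/C_{A0} = (k₁/k₂)^[k₂/(k₂−k₁)].
= (0.747/0.281)^(0.281/(0.281−0.747)) = (2.658)^(-0.6030) = 0.5546.
C_{D,max} = 0.5546×2.97 = 1.65 mol/dm³.

1.65 mol/dm³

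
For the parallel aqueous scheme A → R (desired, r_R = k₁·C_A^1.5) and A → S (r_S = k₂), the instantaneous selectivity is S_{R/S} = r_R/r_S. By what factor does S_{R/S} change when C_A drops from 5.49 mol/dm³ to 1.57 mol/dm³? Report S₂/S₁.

S_{R/S} = (k₁/k₂)·C_A^1.5, so S₂/S₁ = (C_{A,2}/C_{A,1})^1.5.
= (1.57/5.49)^1.5 = (0.2860)^1.5 = 0.153.

0.153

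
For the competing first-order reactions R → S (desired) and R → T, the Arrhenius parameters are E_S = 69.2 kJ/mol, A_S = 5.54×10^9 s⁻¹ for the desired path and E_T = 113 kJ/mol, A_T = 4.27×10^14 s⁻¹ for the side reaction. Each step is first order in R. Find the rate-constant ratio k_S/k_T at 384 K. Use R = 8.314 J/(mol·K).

11.8

With equal orders, S_{S/T} = k_S/k_T = (A_S/A_T)·exp[(E_T−E_S)/(RT)].
(E_T−E_S)/(RT) = (113−69.2)×10³/(8.314×384) = 43800/3193 = 13.72.
k_S/k_T = (5.54×10^9/4.27×10^14)·exp(13.72) = 1.297×10^-5 × 9.083×10^5 = 11.8.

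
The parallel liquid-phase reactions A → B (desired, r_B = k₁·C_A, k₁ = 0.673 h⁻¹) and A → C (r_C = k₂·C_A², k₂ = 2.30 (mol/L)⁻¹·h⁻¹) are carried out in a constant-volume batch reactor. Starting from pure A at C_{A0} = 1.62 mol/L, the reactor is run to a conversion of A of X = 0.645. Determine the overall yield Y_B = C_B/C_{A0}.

C_A = C_{A0}(1−X) = 0.5751 mol/L.
Along a PFR/batch, dC_B/dC_A = −r_B/(r_B+r_C) = −k₁/(k₁+k₂·C_A).
Integrating from C_{A0} to C_A: C_B = (0.673/2.30)·ln[(0.673+2.30·1.62)/(0.673+2.30·0.575)] = 0.2926·ln(4.399/1.996) = 0.2313 mol/L.
Y_B = C_B/C_{A0} = 0.2313/1.62 = 0.143.

0.143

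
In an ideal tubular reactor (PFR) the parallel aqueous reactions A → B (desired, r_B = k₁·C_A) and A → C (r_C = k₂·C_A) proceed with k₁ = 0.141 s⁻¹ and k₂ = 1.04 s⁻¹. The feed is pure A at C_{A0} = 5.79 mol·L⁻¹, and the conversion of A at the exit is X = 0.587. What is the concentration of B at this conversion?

C_A = C_{A0}(1−X) = 2.391 mol·L⁻¹.
Both paths are first order in A, so the instantaneous fraction to B is constant: dC_B/d(−C_A) = k₁/(k₁+k₂) = 0.1194.
C_B = 0.1194·(C_{A0}−C_A) = 0.1194×3.399 = 0.406 mol·L⁻¹.

0.406 mol·L⁻¹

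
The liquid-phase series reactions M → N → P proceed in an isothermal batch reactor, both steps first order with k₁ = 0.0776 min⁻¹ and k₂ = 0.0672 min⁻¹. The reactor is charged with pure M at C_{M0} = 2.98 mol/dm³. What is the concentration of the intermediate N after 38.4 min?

The intermediate concentration in a first-order A→B→C sequence is C_N = k₁C_{M0}(e^(−k₁t) − e^(−k₂t))/(k₂−k₁).
e^(−k₁t) = e^(−0.0776×38.4) = e^(−2.980) = 0.05080; e^(−k₂t) = e^(−2.580) = 0.07574.
C_N = 0.0776×2.98/(0.0672−0.0776) × (0.05080−0.07574) = (-22.24)×(-0.02494) = 0.5545 mol/dm³.

0.554 mol/dm³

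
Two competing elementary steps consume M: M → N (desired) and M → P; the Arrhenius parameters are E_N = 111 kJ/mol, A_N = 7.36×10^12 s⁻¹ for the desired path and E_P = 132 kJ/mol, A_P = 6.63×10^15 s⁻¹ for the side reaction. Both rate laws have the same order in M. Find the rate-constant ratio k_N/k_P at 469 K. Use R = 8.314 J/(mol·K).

0.242

Since both paths have the same order in M, the concentration cancels and S_{N/P} = k_N/k_P = (A_N/A_P)·exp[(E_P−E_N)/(RT)].
(E_P−E_N)/(RT) = (132−111)×10³/(8.314×469) = 21000/3899 = 5.386.
k_N/k_P = (7.36×10^12/6.63×10^15)·exp(5.386) = 0.001110 × 218.2 = 0.242.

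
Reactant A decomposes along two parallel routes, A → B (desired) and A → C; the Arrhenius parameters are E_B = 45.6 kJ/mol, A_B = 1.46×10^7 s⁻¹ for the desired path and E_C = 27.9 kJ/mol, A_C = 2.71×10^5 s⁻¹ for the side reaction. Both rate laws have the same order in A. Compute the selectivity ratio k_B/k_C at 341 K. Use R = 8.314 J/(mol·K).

k_B/k_C = (A_B/A_C)·exp[−(E_B−E_C)/(RT)] = (A_B/A_C)·exp[(E_C−E_B)/(RT)].
(E_C−E_B)/(RT) = (27.9−45.6)×10³/(8.314×341) = -17700/2835 = -6.243.
k_B/k_C = (1.46×10^7/2.71×10^5)·exp(-6.243) = 53.87 × 0.001944 = 0.105.
Since E_B > E_C, raising the temperature improves selectivity toward B.

0.105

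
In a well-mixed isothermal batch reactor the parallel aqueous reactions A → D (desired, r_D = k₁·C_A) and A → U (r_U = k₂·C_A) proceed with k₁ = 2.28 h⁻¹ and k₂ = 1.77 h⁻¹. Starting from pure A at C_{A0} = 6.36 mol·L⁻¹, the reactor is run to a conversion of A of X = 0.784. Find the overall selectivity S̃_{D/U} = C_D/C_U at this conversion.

1.29

C_A = C_{A0}(1−X) = 1.374 mol·L⁻¹.
Both paths are first order in A, so the instantaneous fraction to D is constant: dC_D/d(−C_A) = k₁/(k₁+k₂) = 0.5630.
C_D = 0.5630·(C_{A0}−C_A) = 0.5630×4.986 = 2.81 mol·L⁻¹.
C_U = (C_{A0}−C_A)−C_D = 2.179 mol·L⁻¹; S̃_{D/U} = 2.807/2.179 = 1.29.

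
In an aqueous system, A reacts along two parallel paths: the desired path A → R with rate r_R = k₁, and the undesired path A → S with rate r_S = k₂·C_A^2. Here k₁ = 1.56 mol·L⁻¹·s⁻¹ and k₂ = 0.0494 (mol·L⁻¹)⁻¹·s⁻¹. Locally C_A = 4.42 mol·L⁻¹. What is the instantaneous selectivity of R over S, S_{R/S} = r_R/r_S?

S_{R/S} = r_R/r_S = (k₁)/(k₂·C_A^2) = (k₁/k₂)·C_A^-2.
= (1.56) / (0.0494×4.420^2) = 1.560/0.9651 = 1.62.
The undesired path is higher order in A, so low C_A (CSTR or dilute feed) favours R.

1.62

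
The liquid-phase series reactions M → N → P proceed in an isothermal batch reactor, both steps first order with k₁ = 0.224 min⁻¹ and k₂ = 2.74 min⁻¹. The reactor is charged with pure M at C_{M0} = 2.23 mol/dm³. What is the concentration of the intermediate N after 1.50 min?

For first-order series with pure M initially, C_N(t) = k₁C_{M0}/(k₂−k₁)·(e^(−k₁t) − e^(−k₂t)).
e^(−k₁t) = e^(−0.224×1.50) = e^(−0.3360) = 0.7146; e^(−k₂t) = e^(−4.110) = 0.01641.
C_N = 0.224×2.23/(2.74−0.224) × (0.7146−0.01641) = 0.1985×0.6982 = 0.1386 mol/dm³.

0.139 mol/dm³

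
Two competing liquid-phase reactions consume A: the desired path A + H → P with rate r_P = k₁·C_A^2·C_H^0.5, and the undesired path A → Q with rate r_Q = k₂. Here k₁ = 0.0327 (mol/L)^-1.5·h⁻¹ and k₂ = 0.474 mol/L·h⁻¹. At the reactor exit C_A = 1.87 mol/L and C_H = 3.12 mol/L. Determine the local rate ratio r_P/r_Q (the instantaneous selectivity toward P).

0.426

S_{P/Q} = r_P/r_Q = (k₁·C_A^2·C_H^0.5)/(k₂) = (k₁/k₂)·C_A^2·C_H^0.5.
= (0.0327×1.870^2×3.120^0.5) / (0.474) = 0.2020/0.4740 = 0.426.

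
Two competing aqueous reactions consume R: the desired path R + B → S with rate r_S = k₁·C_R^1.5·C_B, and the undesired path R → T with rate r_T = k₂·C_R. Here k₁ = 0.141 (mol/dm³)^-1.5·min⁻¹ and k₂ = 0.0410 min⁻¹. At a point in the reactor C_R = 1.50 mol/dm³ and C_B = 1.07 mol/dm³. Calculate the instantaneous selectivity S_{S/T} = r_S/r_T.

S_{S/T} = r_S/r_T = (k₁·C_R^1.5·C_B)/(k₂·C_R) = (k₁/k₂)·C_R^0.5·C_B.
= (0.141×1.500^1.5×1.070) / (0.0410×1.500) = 0.2772/0.06150 = 4.51.
Since the desired path is higher order in R, keeping C_R high (PFR or concentrated feed) favours S.

4.51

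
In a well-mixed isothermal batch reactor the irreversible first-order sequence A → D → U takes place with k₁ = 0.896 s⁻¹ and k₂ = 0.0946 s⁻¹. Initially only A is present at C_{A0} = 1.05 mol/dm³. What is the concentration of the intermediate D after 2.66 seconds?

For first-order series with pure A initially, C_D(t) = k₁C_{A0}/(k₂−k₁)·(e^(−k₁t) − e^(−k₂t)).
e^(−k₁t) = e^(−0.896×2.66) = e^(−2.383) = 0.09224; e^(−k₂t) = e^(−0.2516) = 0.7775.
C_D = 0.896×1.05/(0.0946−0.896) × (0.09224−0.7775) = (-1.174)×(-0.6853) = 0.8045 mol/dm³.

0.804 mol/dm³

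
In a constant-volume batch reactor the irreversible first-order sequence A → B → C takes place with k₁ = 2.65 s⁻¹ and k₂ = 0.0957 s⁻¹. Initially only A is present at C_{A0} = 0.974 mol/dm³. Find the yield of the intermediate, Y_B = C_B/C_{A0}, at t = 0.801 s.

For first-order series with pure A initially, C_B(t) = k₁C_{A0}/(k₂−k₁)·(e^(−k₁t) − e^(−k₂t)).
e^(−k₁t) = e^(−2.65×0.801) = e^(−2.123) = 0.1197; e^(−k₂t) = e^(−0.07666) = 0.9262.
C_B = 2.65×0.974/(0.0957−2.65) × (0.1197−0.9262) = (-1.010)×(-0.8065) = 0.8150 mol/dm³.
Y_B = C_B/C_{A0} = 0.8150/0.974 = 0.837.

0.837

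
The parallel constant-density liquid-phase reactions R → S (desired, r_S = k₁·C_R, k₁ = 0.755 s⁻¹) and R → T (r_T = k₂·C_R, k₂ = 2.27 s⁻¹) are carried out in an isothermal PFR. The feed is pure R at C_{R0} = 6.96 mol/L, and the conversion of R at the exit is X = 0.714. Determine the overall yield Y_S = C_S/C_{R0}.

C_R = C_{R0}(1−X) = 1.991 mol/L.
Both paths are first order in R, so the instantaneous fraction to S is constant: dC_S/d(−C_R) = k₁/(k₁+k₂) = 0.2496.
C_S = 0.2496·(C_{R0}−C_R) = 0.2496×4.969 = 1.24 mol/L.
Y_S = C_S/C_{R0} = 1.240/6.96 = 0.178.

0.178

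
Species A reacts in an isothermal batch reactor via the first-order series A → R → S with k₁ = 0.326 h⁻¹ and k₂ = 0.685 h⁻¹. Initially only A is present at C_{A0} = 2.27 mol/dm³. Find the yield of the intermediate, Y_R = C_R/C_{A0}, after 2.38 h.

The intermediate concentration in a first-order A→B→C sequence is C_R = k₁C_{A0}(e^(−k₁t) − e^(−k₂t))/(k₂−k₁).
e^(−k₁t) = e^(−0.326×2.38) = e^(−0.7759) = 0.4603; e^(−k₂t) = e^(−1.630) = 0.1959.
C_R = 0.326×2.27/(0.685−0.326) × (0.4603−0.1959) = 2.061×0.2644 = 0.5451 mol/dm³.
Y_R = C_R/C_{A0} = 0.5451/2.27 = 0.240.

0.240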